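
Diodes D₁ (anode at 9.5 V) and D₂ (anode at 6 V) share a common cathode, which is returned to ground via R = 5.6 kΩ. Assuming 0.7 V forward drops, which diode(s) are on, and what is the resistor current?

Only D₁ conducts; I_R ≈ 1.6 mA

Assume both conduct. Then node N would need to be at both 9.5−0.7 = 8.8 V and 6−0.7 = 5.3 V, which is impossible.
Assume only D₁ conducts: V_N = 9.5 − 0.7 = 8.8 V, so I_R = 8.8/5.6 = 1.57 mA.
Check D₂: its anode-to-cathode voltage is 6 − 8.8 = -2.8 V < 0.7 V, so it is off. The assumption is consistent.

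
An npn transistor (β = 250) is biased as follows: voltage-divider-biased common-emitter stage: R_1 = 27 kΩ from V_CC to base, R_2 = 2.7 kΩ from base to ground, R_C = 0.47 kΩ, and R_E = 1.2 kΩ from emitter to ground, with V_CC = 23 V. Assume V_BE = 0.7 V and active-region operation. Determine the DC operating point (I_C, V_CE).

I_C ≈ 1.1 mA, V_CE ≈ 21 V

Thevenize the base divider: V_Th = V_CC·R_2/(R_1+R_2) = 23×2.7/29.7 = 2.09 V, R_Th = R_1‖R_2 = 2.45 kΩ.
Base-emitter loop: V_Th = I_B·R_Th + V_BE + (β+1)I_B·R_E, so I_B = (2.09 − 0.7) / (2.45 + 251×1.2) = 0.00458 mA.
I_C = β·I_B = 250×0.00458 = 1.15 mA, and I_E = (β+1)I_B = 1.15 mA.
V_CE = V_CC − I_C·R_C − I_E·R_E = 23 − 1.15×0.47 − 1.15×1.2 = 21.1 V.
V_CE = 21.1 V > 0.2 V confirms active-region operation.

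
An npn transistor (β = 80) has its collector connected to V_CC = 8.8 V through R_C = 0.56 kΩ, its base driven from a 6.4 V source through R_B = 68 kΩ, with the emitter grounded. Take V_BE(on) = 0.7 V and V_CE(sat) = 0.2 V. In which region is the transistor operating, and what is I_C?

active; I_C ≈ 6.7 mA

Assume active. Base-emitter loop: I_B = (V_BB − V_BE)/R_B = (6.4 − 0.7)/68 = 0.0838 mA.
I_C = β·I_B = 80×0.0838 = 6.71 mA.
V_CE = V_CC − I_C·R_C = 8.8 − 6.71×0.56 = 5.04 V > V_CE(sat), so the active-region assumption holds.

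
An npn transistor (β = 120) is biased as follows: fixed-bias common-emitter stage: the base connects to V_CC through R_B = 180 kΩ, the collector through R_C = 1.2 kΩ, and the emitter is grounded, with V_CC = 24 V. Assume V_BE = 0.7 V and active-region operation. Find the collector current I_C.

I_C ≈ 16 mA

Base loop: V_CC = I_B·R_B + V_BE, so I_B = (24 − 0.7)/180 kΩ = 0.129 mA.
In the active region I_C = β·I_B = 120 × 0.129 = 15.5 mA.
Collector loop: V_CE = V_CC − I_C·R_C = 24 − 15.5×1.2 = 5.36 V.
Since V_CE = 5.36 V > V_CE(sat) ≈ 0.2 V, the transistor is in the active region as assumed.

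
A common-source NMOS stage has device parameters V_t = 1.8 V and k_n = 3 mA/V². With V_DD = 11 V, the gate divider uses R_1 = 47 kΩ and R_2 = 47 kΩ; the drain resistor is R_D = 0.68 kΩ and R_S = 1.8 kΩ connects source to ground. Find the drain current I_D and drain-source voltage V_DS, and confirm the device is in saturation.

V_G = V_DD·R_2/(R_1+R_2) = 11×47/94 = 5.5 V.
Assume saturation: I_D = (k_n/2)(V_GS − V_t)² with V_GS = V_G − I_D·R_S = 5.5 − 1.8·I_D.
Substituting gives 4.86·I_D² − 21·I_D + 20.5 = 0, with roots I_D = 1.5 or 2.82 mA.
The root I_D = 2.82 mA gives V_GS = 0.43 V ≤ V_t, so take I_D = 1.5 mA.
Then V_GS = 2.8 V and V_DS = V_DD − I_D(R_D+R_S) = 11 − 1.5×2.48 = 7.28 V.
Saturation requires V_DS ≥ V_GS − V_t = 1 V; 7.28 ≥ 1 ✓.

I_D ≈ 1.5 mA, V_DS ≈ 7.3 V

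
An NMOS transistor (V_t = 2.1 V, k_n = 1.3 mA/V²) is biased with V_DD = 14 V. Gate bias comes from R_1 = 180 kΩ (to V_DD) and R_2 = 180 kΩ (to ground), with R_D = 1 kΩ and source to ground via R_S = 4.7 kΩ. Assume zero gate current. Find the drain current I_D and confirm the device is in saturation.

V_G = V_DD·R_2/(R_1+R_2) = 14×180/360 = 7 V.
Assume saturation: I_D = (k_n/2)(V_GS − V_t)² with V_GS = V_G − I_D·R_S = 7 − 4.7·I_D.
Substituting gives 14.4·I_D² − 30.9·I_D + 15.6 = 0, with roots I_D = 0.806 or 1.35 mA.
The root I_D = 1.35 mA gives V_GS = 0.659 V ≤ V_t, so take I_D = 0.806 mA.
Then V_GS = 3.21 V and V_DS = V_DD − I_D(R_D+R_S) = 14 − 0.806×5.7 = 9.41 V.
Saturation requires V_DS ≥ V_GS − V_t = 1.11 V; 9.41 ≥ 1.11 ✓.

I_D ≈ 0.81 mA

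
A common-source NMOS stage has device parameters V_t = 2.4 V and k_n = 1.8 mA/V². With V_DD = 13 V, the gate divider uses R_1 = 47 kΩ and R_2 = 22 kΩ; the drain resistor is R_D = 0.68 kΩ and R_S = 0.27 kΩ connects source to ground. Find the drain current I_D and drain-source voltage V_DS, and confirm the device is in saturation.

I_D ≈ 1.6 mA, V_DS ≈ 12 V

V_G = V_DD·R_2/(R_1+R_2) = 13×22/69 = 4.14 V.
Assume saturation: I_D = (k_n/2)(V_GS − V_t)² with V_GS = V_G − I_D·R_S = 4.14 − 0.27·I_D.
Substituting gives 0.0656·I_D² − 1.85·I_D + 2.74 = 0, with roots I_D = 1.57 or 26.6 mA.
The root I_D = 26.6 mA gives V_GS = -3.04 V ≤ V_t, so take I_D = 1.57 mA.
Then V_GS = 3.72 V and V_DS = V_DD − I_D(R_D+R_S) = 13 − 1.57×0.95 = 11.5 V.
Saturation requires V_DS ≥ V_GS − V_t = 1.32 V; 11.5 ≥ 1.32 ✓.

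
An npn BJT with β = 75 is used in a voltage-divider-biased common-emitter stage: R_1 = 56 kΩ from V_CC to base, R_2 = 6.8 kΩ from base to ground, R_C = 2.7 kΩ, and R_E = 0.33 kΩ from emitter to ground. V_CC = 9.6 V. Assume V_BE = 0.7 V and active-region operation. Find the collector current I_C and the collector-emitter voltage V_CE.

Thevenize the base divider: V_Th = V_CC·R_2/(R_1+R_2) = 9.6×6.8/62.8 = 1.04 V, R_Th = R_1‖R_2 = 6.06 kΩ.
Base-emitter loop: V_Th = I_B·R_Th + V_BE + (β+1)I_B·R_E, so I_B = (1.04 − 0.7) / (6.06 + 76×0.33) = 0.0109 mA.
I_C = β·I_B = 75×0.0109 = 0.818 mA, and I_E = (β+1)I_B = 0.828 mA.
V_CE = V_CC − I_C·R_C − I_E·R_E = 9.6 − 0.818×2.7 − 0.828×0.33 = 7.12 V.
V_CE = 7.12 V > 0.2 V confirms active-region operation.

I_C ≈ 0.82 mA, V_CE ≈ 7.1 V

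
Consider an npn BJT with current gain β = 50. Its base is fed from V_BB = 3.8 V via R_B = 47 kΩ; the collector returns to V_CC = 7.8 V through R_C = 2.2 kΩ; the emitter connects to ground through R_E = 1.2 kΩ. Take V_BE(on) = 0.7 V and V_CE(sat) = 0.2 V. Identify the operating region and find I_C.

Assume active. Base-emitter loop: I_B = (V_BB − V_BE)/(R_B + (β+1)R_E) = (3.8 − 0.7)/(47 + 51×1.2) = 0.0287 mA.
I_C = β·I_B = 50×0.0287 = 1.43 mA.
V_CE = V_CC − I_C·R_C − I_E·R_E = 7.8 − 1.43×2.2 − 1.46×1.2 = 2.9 V > V_CE(sat), so the active-region assumption holds.

active; I_C ≈ 1.4 mA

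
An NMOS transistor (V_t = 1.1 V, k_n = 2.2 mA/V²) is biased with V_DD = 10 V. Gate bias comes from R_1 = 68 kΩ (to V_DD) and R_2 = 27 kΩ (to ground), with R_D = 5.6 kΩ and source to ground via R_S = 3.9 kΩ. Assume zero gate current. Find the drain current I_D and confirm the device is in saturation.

V_G = V_DD·R_2/(R_1+R_2) = 10×27/95 = 2.84 V.
Assume saturation: I_D = (k_n/2)(V_GS − V_t)² with V_GS = V_G − I_D·R_S = 2.84 − 3.9·I_D.
Substituting gives 16.7·I_D² − 15.9·I_D + 3.34 = 0, with roots I_D = 0.31 or 0.643 mA.
The root I_D = 0.643 mA gives V_GS = 0.336 V ≤ V_t, so take I_D = 0.31 mA.
Then V_GS = 1.63 V and V_DS = V_DD − I_D(R_D+R_S) = 10 − 0.31×9.5 = 7.05 V.
Saturation requires V_DS ≥ V_GS − V_t = 0.531 V; 7.05 ≥ 0.531 ✓.

I_D ≈ 0.31 mA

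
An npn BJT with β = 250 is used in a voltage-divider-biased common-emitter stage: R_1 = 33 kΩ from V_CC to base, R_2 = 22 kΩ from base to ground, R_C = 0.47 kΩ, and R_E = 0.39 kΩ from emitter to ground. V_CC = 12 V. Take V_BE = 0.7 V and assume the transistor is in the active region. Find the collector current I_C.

I_C ≈ 9.2 mA

Thevenize the base divider: V_Th = V_CC·R_2/(R_1+R_2) = 12×22/55 = 4.8 V, R_Th = R_1‖R_2 = 13.2 kΩ.
Base-emitter loop: V_Th = I_B·R_Th + V_BE + (β+1)I_B·R_E, so I_B = (4.8 − 0.7) / (13.2 + 251×0.39) = 0.0369 mA.
I_C = β·I_B = 250×0.0369 = 9.23 mA, and I_E = (β+1)I_B = 9.26 mA.
V_CE = V_CC − I_C·R_C − I_E·R_E = 12 − 9.23×0.47 − 9.26×0.39 = 4.05 V.
V_CE = 4.05 V > 0.2 V confirms active-region operation.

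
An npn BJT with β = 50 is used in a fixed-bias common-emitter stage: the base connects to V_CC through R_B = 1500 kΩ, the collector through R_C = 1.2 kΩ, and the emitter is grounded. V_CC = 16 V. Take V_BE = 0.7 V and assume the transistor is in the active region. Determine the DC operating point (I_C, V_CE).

Base loop: V_CC = I_B·R_B + V_BE, so I_B = (16 − 0.7)/1500 kΩ = 0.0102 mA.
In the active region I_C = β·I_B = 50 × 0.0102 = 0.51 mA.
Collector loop: V_CE = V_CC − I_C·R_C = 16 − 0.51×1.2 = 15.4 V.
Since V_CE = 15.4 V > V_CE(sat) ≈ 0.2 V, the transistor is in the active region as assumed.

I_C ≈ 0.51 mA, V_CE ≈ 15 V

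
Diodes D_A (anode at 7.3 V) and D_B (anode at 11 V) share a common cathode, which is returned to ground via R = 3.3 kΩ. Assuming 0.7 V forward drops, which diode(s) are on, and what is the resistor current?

Only D_B conducts; I_R ≈ 3.1 mA

Assume both conduct. Then node N would need to be at both 7.3−0.7 = 6.6 V and 11−0.7 = 10.3 V, which is impossible.
Assume only D_B conducts: V_N = 11 − 0.7 = 10.3 V, so I_R = 10.3/3.3 = 3.12 mA.
Check D_A: its anode-to-cathode voltage is 7.3 − 10.3 = -3 V < 0.7 V, so it is off. The assumption is consistent.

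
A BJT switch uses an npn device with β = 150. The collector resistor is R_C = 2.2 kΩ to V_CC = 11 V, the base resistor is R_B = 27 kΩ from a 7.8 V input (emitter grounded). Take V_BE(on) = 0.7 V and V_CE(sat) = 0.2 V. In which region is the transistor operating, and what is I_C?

Assume active: I_B = (7.8 − 0.7)/27 = 0.263 mA, giving I_C = β·I_B = 39.4 mA.
But then V_CE = 11 − 39.4×2.2 = -75.8 V < V_CE(sat) = 0.2 V — impossible in the active region.
So the transistor is saturated. With V_CE = 0.2 V, I_C = (V_CC − 0.2)/R_C = 10.8/2.2 = 4.91 mA.
Check: β·I_B = 39.4 mA > I_C = 4.91 mA, confirming saturation.

saturation; I_C ≈ 4.9 mA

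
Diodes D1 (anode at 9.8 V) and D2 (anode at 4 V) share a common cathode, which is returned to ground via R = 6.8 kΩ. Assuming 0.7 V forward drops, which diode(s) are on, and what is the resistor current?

Assume both conduct. Then node N would need to be at both 9.8−0.7 = 9.1 V and 4−0.7 = 3.3 V, which is impossible.
Assume only D1 conducts: V_N = 9.8 − 0.7 = 9.1 V, so I_R = 9.1/6.8 = 1.34 mA.
Check D2: its anode-to-cathode voltage is 4 − 9.1 = -5.1 V < 0.7 V, so it is off. The assumption is consistent.

Only D1 conducts; I_R ≈ 1.3 mA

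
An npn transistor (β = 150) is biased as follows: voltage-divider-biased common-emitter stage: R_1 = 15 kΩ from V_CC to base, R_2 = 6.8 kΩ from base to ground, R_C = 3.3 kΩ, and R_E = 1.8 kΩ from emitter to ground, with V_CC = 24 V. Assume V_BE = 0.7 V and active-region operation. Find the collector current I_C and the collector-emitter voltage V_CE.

Thevenize the base divider: V_Th = V_CC·R_2/(R_1+R_2) = 24×6.8/21.8 = 7.49 V, R_Th = R_1‖R_2 = 4.68 kΩ.
Base-emitter loop: V_Th = I_B·R_Th + V_BE + (β+1)I_B·R_E, so I_B = (7.49 − 0.7) / (4.68 + 151×1.8) = 0.0245 mA.
I_C = β·I_B = 150×0.0245 = 3.68 mA, and I_E = (β+1)I_B = 3.71 mA.
V_CE = V_CC − I_C·R_C − I_E·R_E = 24 − 3.68×3.3 − 3.71×1.8 = 5.18 V.
V_CE = 5.18 V > 0.2 V confirms active-region operation.

I_C ≈ 3.7 mA, V_CE ≈ 5.2 V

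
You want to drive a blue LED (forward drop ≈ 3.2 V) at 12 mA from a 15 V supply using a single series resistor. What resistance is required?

The resistor drops V_S − V_D = 15 − 3.2 = 11.8 V at 12 mA.
R = 11.8 V / 12 mA = 0.983 kΩ.

R ≈ 0.98 kΩ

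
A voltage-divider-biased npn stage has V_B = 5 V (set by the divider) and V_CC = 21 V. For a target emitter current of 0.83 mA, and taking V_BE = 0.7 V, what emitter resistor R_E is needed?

R_E ≈ 5.2 kΩ

V_E = V_B − V_BE = 5 − 0.7 = 4.3 V.
R_E = V_E / I_E = 4.3 / 0.83 = 5.18 kΩ.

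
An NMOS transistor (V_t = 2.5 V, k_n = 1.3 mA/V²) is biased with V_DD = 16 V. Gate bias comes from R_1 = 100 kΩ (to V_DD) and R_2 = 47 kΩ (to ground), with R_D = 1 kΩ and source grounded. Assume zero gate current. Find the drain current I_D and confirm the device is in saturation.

V_G = V_DD·R_2/(R_1+R_2) = 16×47/147 = 5.12 V. With the source grounded, V_GS = V_G = 5.12 V.
Assume saturation: I_D = (k_n/2)(V_GS − V_t)² = (1.3/2)×(5.12 − 2.5)² = 0.65×2.62² = 4.45 mA.
V_DS = V_DD − I_D·R_D = 16 − 4.45×1 = 11.6 V.
Saturation requires V_DS ≥ V_GS − V_t = 2.62 V; 11.6 ≥ 2.62 ✓.

I_D ≈ 4.4 mA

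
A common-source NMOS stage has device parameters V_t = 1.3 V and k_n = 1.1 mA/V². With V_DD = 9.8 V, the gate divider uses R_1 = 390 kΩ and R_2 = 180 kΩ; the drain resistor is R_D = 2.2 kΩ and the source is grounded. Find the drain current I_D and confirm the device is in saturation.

V_G = V_DD·R_2/(R_1+R_2) = 9.8×180/570 = 3.09 V. With the source grounded, V_GS = V_G = 3.09 V.
Assume saturation: I_D = (k_n/2)(V_GS − V_t)² = (1.1/2)×(3.09 − 1.3)² = 0.55×1.79² = 1.77 mA.
V_DS = V_DD − I_D·R_D = 9.8 − 1.77×2.2 = 5.9 V.
Saturation requires V_DS ≥ V_GS − V_t = 1.79 V; 5.9 ≥ 1.79 ✓.

I_D ≈ 1.8 mA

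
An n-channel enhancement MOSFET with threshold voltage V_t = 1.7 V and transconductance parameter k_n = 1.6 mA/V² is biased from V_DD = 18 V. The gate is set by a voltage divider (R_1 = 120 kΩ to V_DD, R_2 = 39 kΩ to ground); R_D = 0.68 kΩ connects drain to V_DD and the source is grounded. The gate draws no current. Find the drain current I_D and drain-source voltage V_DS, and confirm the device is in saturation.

V_G = V_DD·R_2/(R_1+R_2) = 18×39/159 = 4.42 V. With the source grounded, V_GS = V_G = 4.42 V.
Assume saturation: I_D = (k_n/2)(V_GS − V_t)² = (1.6/2)×(4.42 − 1.7)² = 0.8×2.72² = 5.9 mA.
V_DS = V_DD − I_D·R_D = 18 − 5.9×0.68 = 14 V.
Saturation requires V_DS ≥ V_GS − V_t = 2.72 V; 14 ≥ 2.72 ✓.

I_D ≈ 5.9 mA, V_DS ≈ 14 V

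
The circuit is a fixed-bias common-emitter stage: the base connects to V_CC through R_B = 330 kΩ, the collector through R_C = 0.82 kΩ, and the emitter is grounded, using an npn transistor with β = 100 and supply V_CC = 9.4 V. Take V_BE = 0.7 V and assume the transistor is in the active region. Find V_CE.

Base loop: V_CC = I_B·R_B + V_BE, so I_B = (9.4 − 0.7)/330 kΩ = 0.0264 mA.
In the active region I_C = β·I_B = 100 × 0.0264 = 2.64 mA.
Collector loop: V_CE = V_CC − I_C·R_C = 9.4 − 2.64×0.82 = 7.24 V.
Since V_CE = 7.24 V > V_CE(sat) ≈ 0.2 V, the transistor is in the active region as assumed.

V_CE ≈ 7.2 V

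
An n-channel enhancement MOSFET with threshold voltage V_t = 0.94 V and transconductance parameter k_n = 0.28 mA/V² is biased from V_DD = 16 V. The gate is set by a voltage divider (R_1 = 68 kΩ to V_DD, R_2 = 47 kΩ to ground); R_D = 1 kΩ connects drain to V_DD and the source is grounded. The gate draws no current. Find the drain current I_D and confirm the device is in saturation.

V_G = V_DD·R_2/(R_1+R_2) = 16×47/115 = 6.54 V. With the source grounded, V_GS = V_G = 6.54 V.
Assume saturation: I_D = (k_n/2)(V_GS − V_t)² = (0.28/2)×(6.54 − 0.94)² = 0.14×5.6² = 4.39 mA.
V_DS = V_DD − I_D·R_D = 16 − 4.39×1 = 11.6 V.
Saturation requires V_DS ≥ V_GS − V_t = 5.6 V; 11.6 ≥ 5.6 ✓.

I_D ≈ 4.4 mA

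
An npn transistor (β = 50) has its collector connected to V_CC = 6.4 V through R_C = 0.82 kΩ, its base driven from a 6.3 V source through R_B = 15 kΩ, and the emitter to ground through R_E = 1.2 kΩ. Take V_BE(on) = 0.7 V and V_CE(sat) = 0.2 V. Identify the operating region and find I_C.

saturation; I_C ≈ 3 mA

Assume active: I_B = (6.3 − 0.7)/(15 + 51×1.2) = 0.0735 mA, I_C = β·I_B = 3.67 mA.
Then V_CE = 6.4 − 3.67×0.82 − 3.75×1.2 = -1.11 V < 0.2 V — the active assumption fails.
Re-solve with V_CE = 0.2 V. KCL at the emitter: V_E/R_E = (V_BB−0.7−V_E)/R_B + (V_CC−0.2−V_E)/R_C, giving V_E = 3.74 V.
I_C = (V_CC − 0.2 − V_E)/R_C = (6.2 − 3.74)/0.82 = 3 mA.
Check: I_B = (5.6 − 3.74)/15 = 0.124 mA, and β·I_B = 6.19 mA > I_C, confirming saturation.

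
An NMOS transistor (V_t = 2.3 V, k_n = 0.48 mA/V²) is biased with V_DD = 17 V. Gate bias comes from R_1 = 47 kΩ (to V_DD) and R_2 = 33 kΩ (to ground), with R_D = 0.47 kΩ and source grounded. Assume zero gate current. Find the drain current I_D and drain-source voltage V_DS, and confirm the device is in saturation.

V_G = V_DD·R_2/(R_1+R_2) = 17×33/80 = 7.01 V. With the source grounded, V_GS = V_G = 7.01 V.
Assume saturation: I_D = (k_n/2)(V_GS − V_t)² = (0.48/2)×(7.01 − 2.3)² = 0.24×4.71² = 5.33 mA.
V_DS = V_DD − I_D·R_D = 17 − 5.33×0.47 = 14.5 V.
Saturation requires V_DS ≥ V_GS − V_t = 4.71 V; 14.5 ≥ 4.71 ✓.

I_D ≈ 5.3 mA, V_DS ≈ 14 V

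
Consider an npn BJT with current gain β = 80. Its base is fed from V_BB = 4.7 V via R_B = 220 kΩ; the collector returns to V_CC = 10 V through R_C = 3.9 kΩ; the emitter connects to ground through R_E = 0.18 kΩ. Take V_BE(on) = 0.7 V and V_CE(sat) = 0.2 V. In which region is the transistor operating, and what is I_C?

active; I_C ≈ 1.4 mA

Assume active. Base-emitter loop: I_B = (V_BB − V_BE)/(R_B + (β+1)R_E) = (4.7 − 0.7)/(220 + 81×0.18) = 0.0171 mA.
I_C = β·I_B = 80×0.0171 = 1.36 mA.
V_CE = V_CC − I_C·R_C − I_E·R_E = 10 − 1.36×3.9 − 1.38×0.18 = 4.43 V > V_CE(sat), so the active-region assumption holds.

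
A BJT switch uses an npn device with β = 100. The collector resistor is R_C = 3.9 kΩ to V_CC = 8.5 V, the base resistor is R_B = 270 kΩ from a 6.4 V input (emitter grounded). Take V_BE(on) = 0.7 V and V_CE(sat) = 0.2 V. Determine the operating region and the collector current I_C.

Assume active. Base-emitter loop: I_B = (V_BB − V_BE)/R_B = (6.4 − 0.7)/270 = 0.0211 mA.
I_C = β·I_B = 100×0.0211 = 2.11 mA.
V_CE = V_CC − I_C·R_C = 8.5 − 2.11×3.9 = 0.267 V > V_CE(sat), so the active-region assumption holds.

active; I_C ≈ 2.1 mA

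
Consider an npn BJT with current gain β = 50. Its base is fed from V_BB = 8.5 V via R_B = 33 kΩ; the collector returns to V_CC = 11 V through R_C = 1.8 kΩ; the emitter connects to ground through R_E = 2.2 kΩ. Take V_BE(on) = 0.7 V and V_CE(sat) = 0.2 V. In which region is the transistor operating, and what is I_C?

Assume active: I_B = (8.5 − 0.7)/(33 + 51×2.2) = 0.0537 mA, I_C = β·I_B = 2.69 mA.
Then V_CE = 11 − 2.69×1.8 − 2.74×2.2 = 0.138 V < 0.2 V — the active assumption fails.
Re-solve with V_CE = 0.2 V. KCL at the emitter: V_E/R_E = (V_BB−0.7−V_E)/R_B + (V_CC−0.2−V_E)/R_C, giving V_E = 5.99 V.
I_C = (V_CC − 0.2 − V_E)/R_C = (10.8 − 5.99)/1.8 = 2.67 mA.
Check: I_B = (7.8 − 5.99)/33 = 0.0547 mA, and β·I_B = 2.74 mA > I_C, confirming saturation.

saturation; I_C ≈ 2.7 mA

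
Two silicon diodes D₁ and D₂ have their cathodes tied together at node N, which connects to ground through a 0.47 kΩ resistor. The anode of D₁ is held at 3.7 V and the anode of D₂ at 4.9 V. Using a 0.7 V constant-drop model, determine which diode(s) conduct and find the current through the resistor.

Only D₂ conducts; I_R ≈ 8.9 mA

Assume both conduct. Then node N would need to be at both 3.7−0.7 = 3 V and 4.9−0.7 = 4.2 V, which is impossible.
Assume only D₂ conducts: V_N = 4.9 − 0.7 = 4.2 V, so I_R = 4.2/0.47 = 8.94 mA.
Check D₁: its anode-to-cathode voltage is 3.7 − 4.2 = -0.5 V < 0.7 V, so it is off. The assumption is consistent.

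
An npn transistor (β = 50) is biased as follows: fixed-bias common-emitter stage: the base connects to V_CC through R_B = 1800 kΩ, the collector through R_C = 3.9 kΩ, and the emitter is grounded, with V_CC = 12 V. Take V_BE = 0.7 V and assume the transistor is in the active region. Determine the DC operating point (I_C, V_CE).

I_C ≈ 0.31 mA, V_CE ≈ 11 V

Base loop: V_CC = I_B·R_B + V_BE, so I_B = (12 − 0.7)/1800 kΩ = 0.00628 mA.
In the active region I_C = β·I_B = 50 × 0.00628 = 0.314 mA.
Collector loop: V_CE = V_CC − I_C·R_C = 12 − 0.314×3.9 = 10.8 V.
Since V_CE = 10.8 V > V_CE(sat) ≈ 0.2 V, the transistor is in the active region as assumed.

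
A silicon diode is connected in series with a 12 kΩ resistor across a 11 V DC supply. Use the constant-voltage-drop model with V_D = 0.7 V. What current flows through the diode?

I ≈ 0.86 mA

KVL around the loop: 11 = V_D + I·R = 0.7 + I × 12 kΩ.
So I = (11 − 0.7) / 12 kΩ = 10.3 / 12 = 0.858 mA.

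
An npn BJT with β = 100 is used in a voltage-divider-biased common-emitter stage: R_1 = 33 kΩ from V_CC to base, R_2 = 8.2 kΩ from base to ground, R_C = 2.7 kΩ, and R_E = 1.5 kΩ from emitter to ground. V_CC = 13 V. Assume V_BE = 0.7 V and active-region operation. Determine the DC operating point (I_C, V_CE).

I_C ≈ 1.2 mA, V_CE ≈ 8 V

Thevenize the base divider: V_Th = V_CC·R_2/(R_1+R_2) = 13×8.2/41.2 = 2.59 V, R_Th = R_1‖R_2 = 6.57 kΩ.
Base-emitter loop: V_Th = I_B·R_Th + V_BE + (β+1)I_B·R_E, so I_B = (2.59 − 0.7) / (6.57 + 101×1.5) = 0.0119 mA.
I_C = β·I_B = 100×0.0119 = 1.19 mA, and I_E = (β+1)I_B = 1.21 mA.
V_CE = V_CC − I_C·R_C − I_E·R_E = 13 − 1.19×2.7 − 1.21×1.5 = 7.97 V.
V_CE = 7.97 V > 0.2 V confirms active-region operation.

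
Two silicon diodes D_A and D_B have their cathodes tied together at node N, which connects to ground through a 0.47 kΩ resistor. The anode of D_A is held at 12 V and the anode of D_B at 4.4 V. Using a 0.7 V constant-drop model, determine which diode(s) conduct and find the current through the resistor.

Assume both conduct. Then node N would need to be at both 12−0.7 = 11.3 V and 4.4−0.7 = 3.7 V, which is impossible.
Assume only D_A conducts: V_N = 12 − 0.7 = 11.3 V, so I_R = 11.3/0.47 = 24 mA.
Check D_B: its anode-to-cathode voltage is 4.4 − 11.3 = -6.9 V < 0.7 V, so it is off. The assumption is consistent.

Only D_A conducts; I_R ≈ 24 mA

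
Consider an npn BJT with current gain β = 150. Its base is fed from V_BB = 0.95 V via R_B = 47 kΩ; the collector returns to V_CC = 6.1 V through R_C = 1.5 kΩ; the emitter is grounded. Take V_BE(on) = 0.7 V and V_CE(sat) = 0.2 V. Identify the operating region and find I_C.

Assume active. Base-emitter loop: I_B = (V_BB − V_BE)/R_B = (0.95 − 0.7)/47 = 0.00532 mA.
I_C = β·I_B = 150×0.00532 = 0.798 mA.
V_CE = V_CC − I_C·R_C = 6.1 − 0.798×1.5 = 4.9 V > V_CE(sat), so the active-region assumption holds.

active; I_C ≈ 0.8 mA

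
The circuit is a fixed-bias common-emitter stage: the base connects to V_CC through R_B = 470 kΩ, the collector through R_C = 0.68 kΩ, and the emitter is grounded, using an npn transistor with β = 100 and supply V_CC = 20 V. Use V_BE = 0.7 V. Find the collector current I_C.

Base loop: V_CC = I_B·R_B + V_BE, so I_B = (20 − 0.7)/470 kΩ = 0.0411 mA.
In the active region I_C = β·I_B = 100 × 0.0411 = 4.11 mA.
Collector loop: V_CE = V_CC − I_C·R_C = 20 − 4.11×0.68 = 17.2 V.
Since V_CE = 17.2 V > V_CE(sat) ≈ 0.2 V, the transistor is in the active region as assumed.

I_C ≈ 4.1 mA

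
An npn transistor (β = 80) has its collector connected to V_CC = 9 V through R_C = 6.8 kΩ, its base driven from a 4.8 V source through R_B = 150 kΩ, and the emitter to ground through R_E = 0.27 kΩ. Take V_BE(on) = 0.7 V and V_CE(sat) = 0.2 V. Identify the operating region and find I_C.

Assume active: I_B = (4.8 − 0.7)/(150 + 81×0.27) = 0.0239 mA, I_C = β·I_B = 1.91 mA.
Then V_CE = 9 − 1.91×6.8 − 1.93×0.27 = -4.5 V < 0.2 V — the active assumption fails.
Re-solve with V_CE = 0.2 V. KCL at the emitter: V_E/R_E = (V_BB−0.7−V_E)/R_B + (V_CC−0.2−V_E)/R_C, giving V_E = 0.343 V.
I_C = (V_CC − 0.2 − V_E)/R_C = (8.8 − 0.343)/6.8 = 1.24 mA.
Check: I_B = (4.1 − 0.343)/150 = 0.025 mA, and β·I_B = 2 mA > I_C, confirming saturation.

saturation; I_C ≈ 1.2 mA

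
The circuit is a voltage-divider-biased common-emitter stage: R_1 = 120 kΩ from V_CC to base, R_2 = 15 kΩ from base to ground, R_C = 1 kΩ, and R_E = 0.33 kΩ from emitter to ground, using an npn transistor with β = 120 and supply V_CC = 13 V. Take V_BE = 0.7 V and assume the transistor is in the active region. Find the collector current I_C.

I_C ≈ 1.7 mA

Thevenize the base divider: V_Th = V_CC·R_2/(R_1+R_2) = 13×15/135 = 1.44 V, R_Th = R_1‖R_2 = 13.3 kΩ.
Base-emitter loop: V_Th = I_B·R_Th + V_BE + (β+1)I_B·R_E, so I_B = (1.44 − 0.7) / (13.3 + 121×0.33) = 0.014 mA.
I_C = β·I_B = 120×0.014 = 1.68 mA, and I_E = (β+1)I_B = 1.69 mA.
V_CE = V_CC − I_C·R_C − I_E·R_E = 13 − 1.68×1 − 1.69×0.33 = 10.8 V.
V_CE = 10.8 V > 0.2 V confirms active-region operation.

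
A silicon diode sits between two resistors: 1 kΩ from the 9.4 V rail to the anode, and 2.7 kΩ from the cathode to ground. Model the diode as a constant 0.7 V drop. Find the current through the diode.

The two resistors are in series with the diode, so KVL gives 9.4 = I·1 + 0.7 + I·2.7.
I = (9.4 − 0.7) / (1 + 2.7) kΩ = 8.7 / 3.7 = 2.35 mA.

I ≈ 2.4 mA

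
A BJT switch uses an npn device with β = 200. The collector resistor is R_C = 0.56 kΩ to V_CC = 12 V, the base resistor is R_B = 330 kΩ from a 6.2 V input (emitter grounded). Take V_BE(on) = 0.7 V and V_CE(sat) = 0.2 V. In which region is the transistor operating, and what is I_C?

Assume active. Base-emitter loop: I_B = (V_BB − V_BE)/R_B = (6.2 − 0.7)/330 = 0.0167 mA.
I_C = β·I_B = 200×0.0167 = 3.33 mA.
V_CE = V_CC − I_C·R_C = 12 − 3.33×0.56 = 10.1 V > V_CE(sat), so the active-region assumption holds.

active; I_C ≈ 3.3 mA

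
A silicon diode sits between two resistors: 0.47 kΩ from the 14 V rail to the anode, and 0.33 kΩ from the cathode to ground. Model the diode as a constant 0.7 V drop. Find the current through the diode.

The two resistors are in series with the diode, so KVL gives 14 = I·0.47 + 0.7 + I·0.33.
I = (14 − 0.7) / (0.47 + 0.33) kΩ = 13.3 / 0.8 = 16.6 mA.

I ≈ 17 mA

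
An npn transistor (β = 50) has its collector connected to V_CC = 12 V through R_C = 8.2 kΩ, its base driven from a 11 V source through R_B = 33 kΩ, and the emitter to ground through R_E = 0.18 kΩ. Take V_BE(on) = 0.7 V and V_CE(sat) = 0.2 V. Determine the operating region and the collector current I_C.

saturation; I_C ≈ 1.4 mA

Assume active: I_B = (11 − 0.7)/(33 + 51×0.18) = 0.244 mA, I_C = β·I_B = 12.2 mA.
Then V_CE = 12 − 12.2×8.2 − 12.5×0.18 = -90.4 V < 0.2 V — the active assumption fails.
Re-solve with V_CE = 0.2 V. KCL at the emitter: V_E/R_E = (V_BB−0.7−V_E)/R_B + (V_CC−0.2−V_E)/R_C, giving V_E = 0.307 V.
I_C = (V_CC − 0.2 − V_E)/R_C = (11.8 − 0.307)/8.2 = 1.4 mA.
Check: I_B = (10.3 − 0.307)/33 = 0.303 mA, and β·I_B = 15.1 mA > I_C, confirming saturation.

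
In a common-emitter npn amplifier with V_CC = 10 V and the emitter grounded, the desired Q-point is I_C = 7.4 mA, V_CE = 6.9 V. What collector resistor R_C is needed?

R_C ≈ 0.42 kΩ

Collector loop: V_CC = I_C·R_C + V_CE.
R_C = (V_CC − V_CE)/I_C = (10 − 6.9)/7.4 = 0.419 kΩ.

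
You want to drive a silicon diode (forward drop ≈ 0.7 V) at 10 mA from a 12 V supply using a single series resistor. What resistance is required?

R ≈ 1.1 kΩ

The resistor drops V_S − V_D = 12 − 0.7 = 11.3 V at 10 mA.
R = 11.3 V / 10 mA = 1.13 kΩ.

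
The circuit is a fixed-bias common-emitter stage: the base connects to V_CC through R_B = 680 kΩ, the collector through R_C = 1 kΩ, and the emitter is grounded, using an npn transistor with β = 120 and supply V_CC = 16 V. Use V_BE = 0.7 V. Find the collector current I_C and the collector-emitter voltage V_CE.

I_C ≈ 2.7 mA, V_CE ≈ 13 V

Base loop: V_CC = I_B·R_B + V_BE, so I_B = (16 − 0.7)/680 kΩ = 0.0225 mA.
In the active region I_C = β·I_B = 120 × 0.0225 = 2.7 mA.
Collector loop: V_CE = V_CC − I_C·R_C = 16 − 2.7×1 = 13.3 V.
Since V_CE = 13.3 V > V_CE(sat) ≈ 0.2 V, the transistor is in the active region as assumed.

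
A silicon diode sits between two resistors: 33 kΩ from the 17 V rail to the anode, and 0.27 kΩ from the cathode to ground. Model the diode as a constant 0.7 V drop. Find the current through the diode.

I ≈ 0.49 mA

The two resistors are in series with the diode, so KVL gives 17 = I·33 + 0.7 + I·0.27.
I = (17 − 0.7) / (33 + 0.27) kΩ = 16.3 / 33.3 = 0.49 mA.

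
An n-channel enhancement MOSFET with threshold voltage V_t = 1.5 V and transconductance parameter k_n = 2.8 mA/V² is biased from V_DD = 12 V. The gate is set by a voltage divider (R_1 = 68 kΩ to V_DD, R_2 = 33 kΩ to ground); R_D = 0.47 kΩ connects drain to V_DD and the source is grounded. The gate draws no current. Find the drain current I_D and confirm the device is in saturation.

I_D ≈ 8.2 mA

V_G = V_DD·R_2/(R_1+R_2) = 12×33/101 = 3.92 V. With the source grounded, V_GS = V_G = 3.92 V.
Assume saturation: I_D = (k_n/2)(V_GS − V_t)² = (2.8/2)×(3.92 − 1.5)² = 1.4×2.42² = 8.2 mA.
V_DS = V_DD − I_D·R_D = 12 − 8.2×0.47 = 8.14 V.
Saturation requires V_DS ≥ V_GS − V_t = 2.42 V; 8.14 ≥ 2.42 ✓.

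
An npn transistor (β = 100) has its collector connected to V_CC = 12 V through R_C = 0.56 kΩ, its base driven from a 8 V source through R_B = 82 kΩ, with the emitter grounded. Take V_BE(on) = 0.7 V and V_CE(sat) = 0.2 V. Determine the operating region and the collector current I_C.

active; I_C ≈ 8.9 mA

Assume active. Base-emitter loop: I_B = (V_BB − V_BE)/R_B = (8 − 0.7)/82 = 0.089 mA.
I_C = β·I_B = 100×0.089 = 8.9 mA.
V_CE = V_CC − I_C·R_C = 12 − 8.9×0.56 = 7.01 V > V_CE(sat), so the active-region assumption holds.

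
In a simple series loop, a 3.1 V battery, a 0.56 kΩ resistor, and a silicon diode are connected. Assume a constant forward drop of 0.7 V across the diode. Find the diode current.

I ≈ 4.3 mA

KVL around the loop: 3.1 = V_D + I·R = 0.7 + I × 0.56 kΩ.
So I = (3.1 − 0.7) / 0.56 kΩ = 2.4 / 0.56 = 4.29 mA.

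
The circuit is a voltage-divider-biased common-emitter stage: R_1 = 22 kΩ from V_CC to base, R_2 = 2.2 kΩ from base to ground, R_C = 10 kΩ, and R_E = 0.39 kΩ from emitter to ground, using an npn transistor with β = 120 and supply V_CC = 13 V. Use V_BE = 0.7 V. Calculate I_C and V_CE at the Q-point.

I_C ≈ 1.2 mA, V_CE ≈ 0.78 V

Thevenize the base divider: V_Th = V_CC·R_2/(R_1+R_2) = 13×2.2/24.2 = 1.18 V, R_Th = R_1‖R_2 = 2 kΩ.
Base-emitter loop: V_Th = I_B·R_Th + V_BE + (β+1)I_B·R_E, so I_B = (1.18 − 0.7) / (2 + 121×0.39) = 0.0098 mA.
I_C = β·I_B = 120×0.0098 = 1.18 mA, and I_E = (β+1)I_B = 1.19 mA.
V_CE = V_CC − I_C·R_C − I_E·R_E = 13 − 1.18×10 − 1.19×0.39 = 0.784 V.
V_CE = 0.784 V > 0.2 V confirms active-region operation.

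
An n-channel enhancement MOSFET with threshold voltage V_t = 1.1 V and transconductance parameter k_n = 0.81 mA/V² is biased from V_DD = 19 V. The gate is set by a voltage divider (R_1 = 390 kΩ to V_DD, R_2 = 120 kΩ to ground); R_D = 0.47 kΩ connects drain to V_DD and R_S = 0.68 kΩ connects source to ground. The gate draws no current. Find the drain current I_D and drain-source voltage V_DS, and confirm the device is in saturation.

V_G = V_DD·R_2/(R_1+R_2) = 19×120/510 = 4.47 V.
Assume saturation: I_D = (k_n/2)(V_GS − V_t)² with V_GS = V_G − I_D·R_S = 4.47 − 0.68·I_D.
Substituting gives 0.187·I_D² − 2.86·I_D + 4.6 = 0, with roots I_D = 1.83 or 13.4 mA.
The root I_D = 13.4 mA gives V_GS = -4.66 V ≤ V_t, so take I_D = 1.83 mA.
Then V_GS = 3.23 V and V_DS = V_DD − I_D(R_D+R_S) = 19 − 1.83×1.15 = 16.9 V.
Saturation requires V_DS ≥ V_GS − V_t = 2.13 V; 16.9 ≥ 2.13 ✓.

I_D ≈ 1.8 mA, V_DS ≈ 17 V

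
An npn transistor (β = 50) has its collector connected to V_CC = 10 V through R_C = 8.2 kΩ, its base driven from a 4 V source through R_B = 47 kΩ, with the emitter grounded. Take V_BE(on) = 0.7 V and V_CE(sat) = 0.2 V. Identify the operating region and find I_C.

saturation; I_C ≈ 1.2 mA

Assume active: I_B = (4 − 0.7)/47 = 0.0702 mA, giving I_C = β·I_B = 3.51 mA.
But then V_CE = 10 − 3.51×8.2 = -18.8 V < V_CE(sat) = 0.2 V — impossible in the active region.
So the transistor is saturated. With V_CE = 0.2 V, I_C = (V_CC − 0.2)/R_C = 9.8/8.2 = 1.2 mA.
Check: β·I_B = 3.51 mA > I_C = 1.2 mA, confirming saturation.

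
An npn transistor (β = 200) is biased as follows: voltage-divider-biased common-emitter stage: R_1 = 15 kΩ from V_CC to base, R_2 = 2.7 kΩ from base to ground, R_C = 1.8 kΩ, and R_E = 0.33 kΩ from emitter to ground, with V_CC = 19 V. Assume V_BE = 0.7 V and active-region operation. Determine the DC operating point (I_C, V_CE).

I_C ≈ 6.4 mA, V_CE ≈ 5.3 V

Thevenize the base divider: V_Th = V_CC·R_2/(R_1+R_2) = 19×2.7/17.7 = 2.9 V, R_Th = R_1‖R_2 = 2.29 kΩ.
Base-emitter loop: V_Th = I_B·R_Th + V_BE + (β+1)I_B·R_E, so I_B = (2.9 − 0.7) / (2.29 + 201×0.33) = 0.032 mA.
I_C = β·I_B = 200×0.032 = 6.41 mA, and I_E = (β+1)I_B = 6.44 mA.
V_CE = V_CC − I_C·R_C − I_E·R_E = 19 − 6.41×1.8 − 6.44×0.33 = 5.34 V.
V_CE = 5.34 V > 0.2 V confirms active-region operation.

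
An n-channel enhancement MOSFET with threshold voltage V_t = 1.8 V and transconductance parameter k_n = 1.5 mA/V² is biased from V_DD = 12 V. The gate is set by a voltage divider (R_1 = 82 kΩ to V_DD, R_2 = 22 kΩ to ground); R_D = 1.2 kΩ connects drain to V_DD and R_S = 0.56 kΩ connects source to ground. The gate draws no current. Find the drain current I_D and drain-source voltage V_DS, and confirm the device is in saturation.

I_D ≈ 0.26 mA, V_DS ≈ 12 V

V_G = V_DD·R_2/(R_1+R_2) = 12×22/104 = 2.54 V.
Assume saturation: I_D = (k_n/2)(V_GS − V_t)² with V_GS = V_G − I_D·R_S = 2.54 − 0.56·I_D.
Substituting gives 0.235·I_D² − 1.62·I_D + 0.409 = 0, with roots I_D = 0.262 or 6.63 mA.
The root I_D = 6.63 mA gives V_GS = -1.17 V ≤ V_t, so take I_D = 0.262 mA.
Then V_GS = 2.39 V and V_DS = V_DD − I_D(R_D+R_S) = 12 − 0.262×1.76 = 11.5 V.
Saturation requires V_DS ≥ V_GS − V_t = 0.592 V; 11.5 ≥ 0.592 ✓.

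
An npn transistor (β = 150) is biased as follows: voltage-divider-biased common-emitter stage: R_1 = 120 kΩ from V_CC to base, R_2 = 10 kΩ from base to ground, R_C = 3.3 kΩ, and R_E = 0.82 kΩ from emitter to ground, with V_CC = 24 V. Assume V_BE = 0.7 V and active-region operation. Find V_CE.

V_CE ≈ 19 V

Thevenize the base divider: V_Th = V_CC·R_2/(R_1+R_2) = 24×10/130 = 1.85 V, R_Th = R_1‖R_2 = 9.23 kΩ.
Base-emitter loop: V_Th = I_B·R_Th + V_BE + (β+1)I_B·R_E, so I_B = (1.85 − 0.7) / (9.23 + 151×0.82) = 0.00861 mA.
I_C = β·I_B = 150×0.00861 = 1.29 mA, and I_E = (β+1)I_B = 1.3 mA.
V_CE = V_CC − I_C·R_C − I_E·R_E = 24 − 1.29×3.3 − 1.3×0.82 = 18.7 V.
V_CE = 18.7 V > 0.2 V confirms active-region operation.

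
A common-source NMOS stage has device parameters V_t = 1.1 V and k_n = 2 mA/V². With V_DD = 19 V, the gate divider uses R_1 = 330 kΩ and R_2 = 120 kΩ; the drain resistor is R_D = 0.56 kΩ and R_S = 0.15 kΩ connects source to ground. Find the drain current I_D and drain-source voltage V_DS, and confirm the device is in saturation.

V_G = V_DD·R_2/(R_1+R_2) = 19×120/450 = 5.07 V.
Assume saturation: I_D = (k_n/2)(V_GS − V_t)² with V_GS = V_G − I_D·R_S = 5.07 − 0.15·I_D.
Substituting gives 0.0225·I_D² − 2.19·I_D + 15.7 = 0, with roots I_D = 7.81 or 89.5 mA.
The root I_D = 89.5 mA gives V_GS = -8.36 V ≤ V_t, so take I_D = 7.81 mA.
Then V_GS = 3.89 V and V_DS = V_DD − I_D(R_D+R_S) = 19 − 7.81×0.71 = 13.5 V.
Saturation requires V_DS ≥ V_GS − V_t = 2.79 V; 13.5 ≥ 2.79 ✓.

I_D ≈ 7.8 mA, V_DS ≈ 13 V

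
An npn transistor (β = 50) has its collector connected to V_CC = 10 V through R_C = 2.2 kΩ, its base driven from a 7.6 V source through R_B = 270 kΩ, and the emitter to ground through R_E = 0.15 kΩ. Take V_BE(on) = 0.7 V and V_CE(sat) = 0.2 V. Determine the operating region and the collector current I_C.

active; I_C ≈ 1.2 mA

Assume active. Base-emitter loop: I_B = (V_BB − V_BE)/(R_B + (β+1)R_E) = (7.6 − 0.7)/(270 + 51×0.15) = 0.0249 mA.
I_C = β·I_B = 50×0.0249 = 1.24 mA.
V_CE = V_CC − I_C·R_C − I_E·R_E = 10 − 1.24×2.2 − 1.27×0.15 = 7.08 V > V_CE(sat), so the active-region assumption holds.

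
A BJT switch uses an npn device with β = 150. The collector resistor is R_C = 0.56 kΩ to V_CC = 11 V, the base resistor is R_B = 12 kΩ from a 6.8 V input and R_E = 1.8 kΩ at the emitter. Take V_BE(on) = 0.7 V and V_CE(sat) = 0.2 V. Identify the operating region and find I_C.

active; I_C ≈ 3.2 mA

Assume active. Base-emitter loop: I_B = (V_BB − V_BE)/(R_B + (β+1)R_E) = (6.8 − 0.7)/(12 + 151×1.8) = 0.0215 mA.
I_C = β·I_B = 150×0.0215 = 3.22 mA.
V_CE = V_CC − I_C·R_C − I_E·R_E = 11 − 3.22×0.56 − 3.25×1.8 = 3.35 V > V_CE(sat), so the active-region assumption holds.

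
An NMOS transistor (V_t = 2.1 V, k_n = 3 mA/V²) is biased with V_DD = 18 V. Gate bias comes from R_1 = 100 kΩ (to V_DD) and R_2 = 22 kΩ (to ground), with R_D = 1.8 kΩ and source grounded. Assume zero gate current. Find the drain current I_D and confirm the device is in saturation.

V_G = V_DD·R_2/(R_1+R_2) = 18×22/122 = 3.25 V. With the source grounded, V_GS = V_G = 3.25 V.
Assume saturation: I_D = (k_n/2)(V_GS − V_t)² = (3/2)×(3.25 − 2.1)² = 1.5×1.15² = 1.97 mA.
V_DS = V_DD − I_D·R_D = 18 − 1.97×1.8 = 14.5 V.
Saturation requires V_DS ≥ V_GS − V_t = 1.15 V; 14.5 ≥ 1.15 ✓.

I_D ≈ 2 mA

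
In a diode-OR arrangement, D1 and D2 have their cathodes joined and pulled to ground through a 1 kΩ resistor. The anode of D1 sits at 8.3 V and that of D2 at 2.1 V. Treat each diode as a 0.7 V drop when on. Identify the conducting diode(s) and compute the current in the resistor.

Assume both conduct. Then node N would need to be at both 8.3−0.7 = 7.6 V and 2.1−0.7 = 1.4 V, which is impossible.
Assume only D1 conducts: V_N = 8.3 − 0.7 = 7.6 V, so I_R = 7.6/1 = 7.6 mA.
Check D2: its anode-to-cathode voltage is 2.1 − 7.6 = -5.5 V < 0.7 V, so it is off. The assumption is consistent.

Only D1 conducts; I_R ≈ 7.6 mA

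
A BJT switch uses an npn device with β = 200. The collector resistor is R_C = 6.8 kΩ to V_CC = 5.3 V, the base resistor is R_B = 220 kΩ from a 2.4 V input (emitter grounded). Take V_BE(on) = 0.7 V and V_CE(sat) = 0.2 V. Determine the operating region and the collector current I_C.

Assume active: I_B = (2.4 − 0.7)/220 = 0.00773 mA, giving I_C = β·I_B = 1.55 mA.
But then V_CE = 5.3 − 1.55×6.8 = -5.21 V < V_CE(sat) = 0.2 V — impossible in the active region.
So the transistor is saturated. With V_CE = 0.2 V, I_C = (V_CC − 0.2)/R_C = 5.1/6.8 = 0.75 mA.
Check: β·I_B = 1.55 mA > I_C = 0.75 mA, confirming saturation.

saturation; I_C ≈ 0.75 mA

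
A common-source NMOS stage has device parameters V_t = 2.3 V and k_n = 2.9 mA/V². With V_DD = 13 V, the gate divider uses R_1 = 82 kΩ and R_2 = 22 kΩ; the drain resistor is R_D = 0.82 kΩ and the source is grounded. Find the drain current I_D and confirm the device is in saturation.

V_G = V_DD·R_2/(R_1+R_2) = 13×22/104 = 2.75 V. With the source grounded, V_GS = V_G = 2.75 V.
Assume saturation: I_D = (k_n/2)(V_GS − V_t)² = (2.9/2)×(2.75 − 2.3)² = 1.45×0.45² = 0.294 mA.
V_DS = V_DD − I_D·R_D = 13 − 0.294×0.82 = 12.8 V.
Saturation requires V_DS ≥ V_GS − V_t = 0.45 V; 12.8 ≥ 0.45 ✓.

I_D ≈ 0.29 mA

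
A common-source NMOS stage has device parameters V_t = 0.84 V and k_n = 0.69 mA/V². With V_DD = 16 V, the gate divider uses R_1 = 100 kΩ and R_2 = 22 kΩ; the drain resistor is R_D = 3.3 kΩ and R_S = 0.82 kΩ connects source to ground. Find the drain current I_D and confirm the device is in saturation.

I_D ≈ 0.73 mA

V_G = V_DD·R_2/(R_1+R_2) = 16×22/122 = 2.89 V.
Assume saturation: I_D = (k_n/2)(V_GS − V_t)² with V_GS = V_G − I_D·R_S = 2.89 − 0.82·I_D.
Substituting gives 0.232·I_D² − 2.16·I_D + 1.44 = 0, with roots I_D = 0.726 or 8.57 mA.
The root I_D = 8.57 mA gives V_GS = -4.15 V ≤ V_t, so take I_D = 0.726 mA.
Then V_GS = 2.29 V and V_DS = V_DD − I_D(R_D+R_S) = 16 − 0.726×4.12 = 13 V.
Saturation requires V_DS ≥ V_GS − V_t = 1.45 V; 13 ≥ 1.45 ✓.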